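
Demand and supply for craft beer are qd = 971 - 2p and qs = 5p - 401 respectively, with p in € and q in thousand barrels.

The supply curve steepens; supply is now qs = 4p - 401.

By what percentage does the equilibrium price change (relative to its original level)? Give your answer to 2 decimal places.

Solve the original market: 971 - 2p = 5p - 401, hence p = 196 and q = 579.
The shock moves the curves to qd = 971 - 2p and qs = 4p - 401.
New equilibrium: 971 - 2p = 4p - 401 ⇒ 1372 = 6p ⇒ p = 686/3 ≈ 228.6667, q = 1541/3 ≈ 513.6667.
%Δp = (228.6667 − 196) / 196 × 100 = +16.67%.

+16.67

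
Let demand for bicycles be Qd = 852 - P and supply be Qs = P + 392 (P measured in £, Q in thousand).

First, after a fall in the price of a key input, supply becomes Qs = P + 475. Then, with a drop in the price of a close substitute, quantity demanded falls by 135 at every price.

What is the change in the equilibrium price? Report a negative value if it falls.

Solve the original market: 852 - P = P + 392, hence P = 230 and Q = 622.
After the shift, demand is Qd = 717 - P and supply is Qs = P + 475.
Clearing the new market: 717 - P = P + 475, so P = 121 and Q = 596.
ΔP = 121 − 230 = -109.

-109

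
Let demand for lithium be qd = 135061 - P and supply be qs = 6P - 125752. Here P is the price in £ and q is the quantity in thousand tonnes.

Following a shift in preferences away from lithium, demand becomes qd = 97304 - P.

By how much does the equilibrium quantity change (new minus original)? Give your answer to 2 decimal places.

-32363.14

Initially, 135061 - P = 6P - 125752, so 260813 = 7P and P = 37259, q = 97802.
After the shift, demand is qd = 97304 - P and supply is qs = 6P - 125752.
New equilibrium: 97304 - P = 6P - 125752 ⇒ 223056 = 7P ⇒ P = 223056/7 ≈ 31865.1429, q = 458072/7 ≈ 65438.8571.
Δq = 65438.8571 − 97802 = -32363.14.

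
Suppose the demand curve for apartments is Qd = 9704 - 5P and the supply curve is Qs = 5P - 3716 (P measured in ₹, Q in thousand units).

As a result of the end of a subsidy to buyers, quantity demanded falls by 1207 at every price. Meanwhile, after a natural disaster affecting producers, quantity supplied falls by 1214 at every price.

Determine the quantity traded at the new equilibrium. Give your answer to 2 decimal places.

1783.50

Initially, 9704 - 5P = 5P - 3716, so 13420 = 10P and P = 1342, Q = 2994.
After the shift, demand is Qd = 8497 - 5P and supply is Qs = 5P - 4930.
New equilibrium: 8497 - 5P = 5P - 4930 ⇒ 13427 = 10P ⇒ P = 1342.7, Q = 1783.5.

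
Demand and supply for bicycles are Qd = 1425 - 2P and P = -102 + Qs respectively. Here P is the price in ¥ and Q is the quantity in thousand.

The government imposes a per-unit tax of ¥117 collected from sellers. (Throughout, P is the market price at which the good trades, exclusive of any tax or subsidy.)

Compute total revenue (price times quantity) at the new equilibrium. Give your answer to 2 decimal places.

Solve the original market: 1425 - 2P = P + 102, hence P = 441 and Q = 543.
Since sellers keep the price net of the tax, the effective supply curve becomes Qs = P - 15.
Equate the new curves: 1425 - 2P = P - 15, giving 1440 = 3P, P = 480, Q = 465.
New expenditure = 480 × 465 = 223200.00.

223200.00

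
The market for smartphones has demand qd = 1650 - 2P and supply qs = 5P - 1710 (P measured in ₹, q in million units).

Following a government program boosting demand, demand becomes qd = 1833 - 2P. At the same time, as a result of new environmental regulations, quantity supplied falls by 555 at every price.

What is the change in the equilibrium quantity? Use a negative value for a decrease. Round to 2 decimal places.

-27.86

Initially, 1650 - 2P = 5P - 1710, so 3360 = 7P and P = 480, q = 690.
After the shift, demand is qd = 1833 - 2P and supply is qs = 5P - 2265.
Equate the new curves: 1833 - 2P = 5P - 2265, giving 4098 = 7P, P = 4098/7 ≈ 585.4286, q = 4635/7 ≈ 662.1429.
Δq = 662.1429 − 690 = -27.86.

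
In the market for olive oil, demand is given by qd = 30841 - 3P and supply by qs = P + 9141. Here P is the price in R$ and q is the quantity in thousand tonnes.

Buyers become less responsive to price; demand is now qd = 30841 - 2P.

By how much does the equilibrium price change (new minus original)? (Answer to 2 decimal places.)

+1808.33

Before the shock: 30841 - 3P = P + 9141 ⇒ 21700 = 4P ⇒ P = 5425, q = 14566.
The new curves are qd = 30841 - 2P (demand) and qs = P + 9141 (supply).
Clearing the new market: 30841 - 2P = P + 9141, so P = 21700/3 ≈ 7233.3333 and q = 49123/3 ≈ 16374.3333.
ΔP = 7233.3333 − 5425 = +1808.33.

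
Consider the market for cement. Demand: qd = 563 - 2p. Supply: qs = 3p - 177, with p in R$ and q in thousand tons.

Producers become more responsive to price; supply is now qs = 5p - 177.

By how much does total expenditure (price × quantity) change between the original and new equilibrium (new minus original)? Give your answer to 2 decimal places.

Original equilibrium: 563 - 2p = 3p - 177 gives 740 = 5p, so p = 148 and q = 267.
After the shift, demand is qd = 563 - 2p and supply is qs = 5p - 177.
Setting them equal: 563 - 2p = 5p - 177 → 740 = 7p, so p = 740/7 ≈ 105.7143 and q = 2461/7 ≈ 351.5714.
Expenditure moves from 148×267 = 39516 to 105.7143×351.5714 = 37166.1224; change = -2349.88.

-2349.88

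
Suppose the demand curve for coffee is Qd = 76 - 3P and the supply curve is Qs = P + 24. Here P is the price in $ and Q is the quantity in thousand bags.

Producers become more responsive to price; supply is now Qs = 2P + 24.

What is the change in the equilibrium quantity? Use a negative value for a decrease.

Solve the original market: 76 - 3P = P + 24, hence P = 13 and Q = 37.
After the shift, demand is Qd = 76 - 3P and supply is Qs = 2P + 24.
Clearing the new market: 76 - 3P = 2P + 24, so P = 10.4 and Q = 44.8.
ΔQ = 44.8 − 37 = +7.8.

+7.8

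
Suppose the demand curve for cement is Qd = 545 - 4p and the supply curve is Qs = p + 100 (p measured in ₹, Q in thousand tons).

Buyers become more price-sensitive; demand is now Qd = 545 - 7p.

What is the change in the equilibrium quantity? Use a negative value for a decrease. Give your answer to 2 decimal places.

-33.38

Solve the original market: 545 - 4p = p + 100, hence p = 89 and Q = 189.
The shock moves the curves to Qd = 545 - 7p and Qs = p + 100.
New equilibrium: 545 - 7p = p + 100 ⇒ 445 = 8p ⇒ p = 55.625, Q = 155.625.
ΔQ = 155.625 − 189 = -33.38.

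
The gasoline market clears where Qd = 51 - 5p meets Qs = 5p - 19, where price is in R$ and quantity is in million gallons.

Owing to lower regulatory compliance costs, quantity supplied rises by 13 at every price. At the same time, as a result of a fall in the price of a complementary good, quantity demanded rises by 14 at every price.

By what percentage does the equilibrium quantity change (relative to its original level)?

Original equilibrium: 51 - 5p = 5p - 19 gives 70 = 10p, so p = 7 and Q = 16.
The new curves are Qd = 65 - 5p (demand) and Qs = 5p - 6 (supply).
Equate the new curves: 65 - 5p = 5p - 6, giving 71 = 10p, p = 7.1, Q = 29.5.
%ΔQ = (29.5 − 16) / 16 × 100 = +84.375%.

+84.375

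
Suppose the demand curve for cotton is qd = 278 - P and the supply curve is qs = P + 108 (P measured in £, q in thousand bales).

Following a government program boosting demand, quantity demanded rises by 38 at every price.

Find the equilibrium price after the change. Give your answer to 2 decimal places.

Before the shock: 278 - P = P + 108 ⇒ 170 = 2P ⇒ P = 85, q = 193.
The new curves are qd = 316 - P (demand) and qs = P + 108 (supply).
Setting them equal: 316 - P = P + 108 → 208 = 2P, so P = 104 and q = 212.

104.00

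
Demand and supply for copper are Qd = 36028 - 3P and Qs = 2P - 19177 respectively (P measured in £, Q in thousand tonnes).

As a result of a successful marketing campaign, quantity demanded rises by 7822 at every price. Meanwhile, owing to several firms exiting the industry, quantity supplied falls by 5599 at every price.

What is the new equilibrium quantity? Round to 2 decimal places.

2674.40

Before the shock: 36028 - 3P = 2P - 19177 ⇒ 55205 = 5P ⇒ P = 11041, Q = 2905.
The new curves are Qd = 43850 - 3P (demand) and Qs = 2P - 24776 (supply).
New equilibrium: 43850 - 3P = 2P - 24776 ⇒ 68626 = 5P ⇒ P = 13725.2, Q = 2674.4.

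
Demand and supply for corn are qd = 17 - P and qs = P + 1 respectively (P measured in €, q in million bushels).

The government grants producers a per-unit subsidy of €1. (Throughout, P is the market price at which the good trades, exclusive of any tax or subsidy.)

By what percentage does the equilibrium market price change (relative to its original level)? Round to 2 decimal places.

-6.25

Solve the original market: 17 - P = P + 1, hence P = 8 and q = 9.
Since sellers receive the price plus the subsidy, the effective supply curve becomes qs = P + 2.
Clearing the new market: 17 - P = P + 2, so P = 7.5 and q = 9.5.
%ΔP = (7.5 − 8) / 8 × 100 = -6.25%.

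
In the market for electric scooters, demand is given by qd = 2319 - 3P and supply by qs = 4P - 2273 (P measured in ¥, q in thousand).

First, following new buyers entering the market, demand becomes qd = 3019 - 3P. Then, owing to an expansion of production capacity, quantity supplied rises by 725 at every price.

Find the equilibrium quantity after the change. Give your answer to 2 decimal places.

1061.71

Original equilibrium: 2319 - 3P = 4P - 2273 gives 4592 = 7P, so P = 656 and q = 351.
With the change applied: demand qd = 3019 - 3P, supply qs = 4P - 1548.
Equate the new curves: 3019 - 3P = 4P - 1548, giving 4567 = 7P, P = 4567/7 ≈ 652.4286, q = 7432/7 ≈ 1061.7143.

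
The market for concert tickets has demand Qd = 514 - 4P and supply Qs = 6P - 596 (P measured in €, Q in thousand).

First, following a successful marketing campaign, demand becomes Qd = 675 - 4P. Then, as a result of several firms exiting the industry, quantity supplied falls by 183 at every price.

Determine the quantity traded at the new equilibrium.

Initially, 514 - 4P = 6P - 596, so 1110 = 10P and P = 111, Q = 70.
The shock moves the curves to Qd = 675 - 4P and Qs = 6P - 779.
Clearing the new market: 675 - 4P = 6P - 779, so P = 145.4 and Q = 93.4.

93.4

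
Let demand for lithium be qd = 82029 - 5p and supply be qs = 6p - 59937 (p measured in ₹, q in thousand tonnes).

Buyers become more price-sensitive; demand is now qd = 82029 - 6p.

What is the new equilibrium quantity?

Initially, 82029 - 5p = 6p - 59937, so 141966 = 11p and p = 12906, q = 17499.
With the change applied: demand qd = 82029 - 6p, supply qs = 6p - 59937.
Clearing the new market: 82029 - 6p = 6p - 59937, so p = 11830.5 and q = 11046.

11046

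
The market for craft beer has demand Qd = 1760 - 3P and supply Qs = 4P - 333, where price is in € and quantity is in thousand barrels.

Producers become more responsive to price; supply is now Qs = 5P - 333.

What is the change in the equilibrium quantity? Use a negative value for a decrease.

+112.125

Initially, 1760 - 3P = 4P - 333, so 2093 = 7P and P = 299, Q = 863.
The new curves are Qd = 1760 - 3P (demand) and Qs = 5P - 333 (supply).
Setting them equal: 1760 - 3P = 5P - 333 → 2093 = 8P, so P = 261.625 and Q = 975.125.
ΔQ = 975.125 − 863 = +112.125.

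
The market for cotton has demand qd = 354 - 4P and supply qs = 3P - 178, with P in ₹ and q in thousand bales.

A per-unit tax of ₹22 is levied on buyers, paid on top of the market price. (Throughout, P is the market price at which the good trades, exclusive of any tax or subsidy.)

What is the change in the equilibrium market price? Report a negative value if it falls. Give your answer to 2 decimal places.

Before the shock: 354 - 4P = 3P - 178 ⇒ 532 = 7P ⇒ P = 76, q = 50.
Since buyers pay the price plus the tax, the effective demand curve becomes qd = 266 - 4P.
New equilibrium: 266 - 4P = 3P - 178 ⇒ 444 = 7P ⇒ P = 444/7 ≈ 63.4286, q = 86/7 ≈ 12.2857.
ΔP = 63.4286 − 76 = -12.57.

-12.57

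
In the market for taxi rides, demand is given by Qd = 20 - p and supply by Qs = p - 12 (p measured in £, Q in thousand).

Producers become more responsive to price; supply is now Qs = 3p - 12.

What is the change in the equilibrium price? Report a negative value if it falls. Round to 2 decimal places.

Solve the original market: 20 - p = p - 12, hence p = 16 and Q = 4.
The new curves are Qd = 20 - p (demand) and Qs = 3p - 12 (supply).
Clearing the new market: 20 - p = 3p - 12, so p = 8 and Q = 12.
Δp = 8 − 16 = -8.00.

-8.00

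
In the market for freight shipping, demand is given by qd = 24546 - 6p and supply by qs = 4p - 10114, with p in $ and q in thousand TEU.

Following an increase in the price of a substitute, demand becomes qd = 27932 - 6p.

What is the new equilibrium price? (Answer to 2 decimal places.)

3804.60

Before the shock: 24546 - 6p = 4p - 10114 ⇒ 34660 = 10p ⇒ p = 3466, q = 3750.
The shock moves the curves to qd = 27932 - 6p and qs = 4p - 10114.
Setting them equal: 27932 - 6p = 4p - 10114 → 38046 = 10p, so p = 3804.6 and q = 5104.4.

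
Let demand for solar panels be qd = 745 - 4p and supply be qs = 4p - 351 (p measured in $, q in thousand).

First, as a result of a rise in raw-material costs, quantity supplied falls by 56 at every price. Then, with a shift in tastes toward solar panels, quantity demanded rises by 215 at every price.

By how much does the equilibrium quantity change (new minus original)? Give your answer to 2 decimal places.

+79.50

Initially, 745 - 4p = 4p - 351, so 1096 = 8p and p = 137, q = 197.
After the shift, demand is qd = 960 - 4p and supply is qs = 4p - 407.
Setting them equal: 960 - 4p = 4p - 407 → 1367 = 8p, so p = 170.875 and q = 276.5.
Δq = 276.5 − 197 = +79.50.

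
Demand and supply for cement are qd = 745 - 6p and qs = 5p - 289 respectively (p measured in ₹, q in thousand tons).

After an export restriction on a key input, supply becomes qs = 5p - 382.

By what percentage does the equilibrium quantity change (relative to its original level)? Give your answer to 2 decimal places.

Original equilibrium: 745 - 6p = 5p - 289 gives 1034 = 11p, so p = 94 and q = 181.
The shock moves the curves to qd = 745 - 6p and qs = 5p - 382.
Equate the new curves: 745 - 6p = 5p - 382, giving 1127 = 11p, p = 1127/11 ≈ 102.4545, q = 1433/11 ≈ 130.2727.
%Δq = (130.2727 − 181) / 181 × 100 = -28.03%.

-28.03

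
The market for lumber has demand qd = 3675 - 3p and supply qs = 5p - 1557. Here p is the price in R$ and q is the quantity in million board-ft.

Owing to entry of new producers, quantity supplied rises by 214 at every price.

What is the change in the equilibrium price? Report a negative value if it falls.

Original equilibrium: 3675 - 3p = 5p - 1557 gives 5232 = 8p, so p = 654 and q = 1713.
After the shift, demand is qd = 3675 - 3p and supply is qs = 5p - 1343.
New equilibrium: 3675 - 3p = 5p - 1343 ⇒ 5018 = 8p ⇒ p = 627.25, q = 1793.25.
Δp = 627.25 − 654 = -26.75.

-26.75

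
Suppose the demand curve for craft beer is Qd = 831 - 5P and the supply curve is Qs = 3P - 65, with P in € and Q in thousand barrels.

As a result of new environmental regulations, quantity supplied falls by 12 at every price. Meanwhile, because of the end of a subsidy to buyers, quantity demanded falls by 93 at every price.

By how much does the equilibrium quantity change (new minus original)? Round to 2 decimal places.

-42.38

Before the shock: 831 - 5P = 3P - 65 ⇒ 896 = 8P ⇒ P = 112, Q = 271.
The new curves are Qd = 738 - 5P (demand) and Qs = 3P - 77 (supply).
Equate the new curves: 738 - 5P = 3P - 77, giving 815 = 8P, P = 101.875, Q = 228.625.
ΔQ = 228.625 − 271 = -42.38.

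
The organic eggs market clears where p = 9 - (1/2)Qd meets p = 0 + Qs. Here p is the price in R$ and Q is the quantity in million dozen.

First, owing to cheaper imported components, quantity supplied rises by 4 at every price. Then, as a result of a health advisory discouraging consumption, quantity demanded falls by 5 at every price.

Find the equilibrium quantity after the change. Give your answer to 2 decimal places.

7.00

Original equilibrium: 18 - 2p = p gives 18 = 3p, so p = 6 and Q = 6.
After the shift, demand is Qd = 13 - 2p and supply is Qs = p + 4.
Clearing the new market: 13 - 2p = p + 4, so p = 3 and Q = 7.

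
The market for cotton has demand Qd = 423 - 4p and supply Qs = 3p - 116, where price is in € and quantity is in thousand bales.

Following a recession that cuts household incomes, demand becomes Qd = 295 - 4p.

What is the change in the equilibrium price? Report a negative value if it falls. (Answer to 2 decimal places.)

-18.29

Initially, 423 - 4p = 3p - 116, so 539 = 7p and p = 77, Q = 115.
After the shift, demand is Qd = 295 - 4p and supply is Qs = 3p - 116.
Clearing the new market: 295 - 4p = 3p - 116, so p = 411/7 ≈ 58.7143 and Q = 421/7 ≈ 60.1429.
Δp = 58.7143 − 77 = -18.29.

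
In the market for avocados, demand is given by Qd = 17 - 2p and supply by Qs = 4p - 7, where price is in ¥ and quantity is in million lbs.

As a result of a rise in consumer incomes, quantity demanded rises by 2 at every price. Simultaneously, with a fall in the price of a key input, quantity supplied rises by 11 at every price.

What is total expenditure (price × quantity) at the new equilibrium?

35

Before the shock: 17 - 2p = 4p - 7 ⇒ 24 = 6p ⇒ p = 4, Q = 9.
With the change applied: demand Qd = 19 - 2p, supply Qs = 4p + 4.
Setting them equal: 19 - 2p = 4p + 4 → 15 = 6p, so p = 2.5 and Q = 14.
New expenditure = 2.5 × 14 = 35.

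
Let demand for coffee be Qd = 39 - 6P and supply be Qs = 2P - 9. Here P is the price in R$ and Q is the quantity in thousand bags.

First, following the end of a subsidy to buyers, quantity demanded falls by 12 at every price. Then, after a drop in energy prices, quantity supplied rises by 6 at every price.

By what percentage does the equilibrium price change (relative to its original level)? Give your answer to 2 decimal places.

-37.50

Solve the original market: 39 - 6P = 2P - 9, hence P = 6 and Q = 3.
The new curves are Qd = 27 - 6P (demand) and Qs = 2P - 3 (supply).
Clearing the new market: 27 - 6P = 2P - 3, so P = 3.75 and Q = 4.5.
%ΔP = (3.75 − 6) / 6 × 100 = -37.50%.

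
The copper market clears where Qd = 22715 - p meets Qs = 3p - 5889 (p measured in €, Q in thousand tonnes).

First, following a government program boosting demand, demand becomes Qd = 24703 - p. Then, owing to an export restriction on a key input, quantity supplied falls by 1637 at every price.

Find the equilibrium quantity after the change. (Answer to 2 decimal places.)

16645.75

Original equilibrium: 22715 - p = 3p - 5889 gives 28604 = 4p, so p = 7151 and Q = 15564.
After the shift, demand is Qd = 24703 - p and supply is Qs = 3p - 7526.
Equate the new curves: 24703 - p = 3p - 7526, giving 32229 = 4p, p = 8057.25, Q = 16645.75.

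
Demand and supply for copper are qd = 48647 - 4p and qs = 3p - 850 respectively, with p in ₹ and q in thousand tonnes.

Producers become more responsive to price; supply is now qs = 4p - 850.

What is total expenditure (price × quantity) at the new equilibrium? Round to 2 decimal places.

147863006.81

Initially, 48647 - 4p = 3p - 850, so 49497 = 7p and p = 7071, q = 20363.
After the shift, demand is qd = 48647 - 4p and supply is qs = 4p - 850.
Equate the new curves: 48647 - 4p = 4p - 850, giving 49497 = 8p, p = 6187.125, q = 23898.5.
New expenditure = 6187.125 × 23898.5 = 147863006.81.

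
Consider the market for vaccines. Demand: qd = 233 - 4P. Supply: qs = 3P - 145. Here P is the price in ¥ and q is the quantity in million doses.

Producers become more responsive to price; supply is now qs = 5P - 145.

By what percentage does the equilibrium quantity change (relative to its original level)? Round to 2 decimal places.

+282.35

Original equilibrium: 233 - 4P = 3P - 145 gives 378 = 7P, so P = 54 and q = 17.
With the change applied: demand qd = 233 - 4P, supply qs = 5P - 145.
Clearing the new market: 233 - 4P = 5P - 145, so P = 42 and q = 65.
%Δq = (65 − 17) / 17 × 100 = +282.35%.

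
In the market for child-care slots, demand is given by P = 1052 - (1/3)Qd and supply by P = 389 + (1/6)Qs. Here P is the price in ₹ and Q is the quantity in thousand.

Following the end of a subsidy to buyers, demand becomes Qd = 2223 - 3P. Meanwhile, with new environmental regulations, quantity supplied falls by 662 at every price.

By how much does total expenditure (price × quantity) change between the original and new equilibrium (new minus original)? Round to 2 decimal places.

Before the shock: 3156 - 3P = 6P - 2334 ⇒ 5490 = 9P ⇒ P = 610, Q = 1326.
The new curves are Qd = 2223 - 3P (demand) and Qs = 6P - 2996 (supply).
Setting them equal: 2223 - 3P = 6P - 2996 → 5219 = 9P, so P = 5219/9 ≈ 579.8889 and Q = 1450/3 ≈ 483.3333.
Expenditure moves from 610×1326 = 808860 to 579.8889×483.3333 = 280279.6296; change = -528580.37.

-528580.37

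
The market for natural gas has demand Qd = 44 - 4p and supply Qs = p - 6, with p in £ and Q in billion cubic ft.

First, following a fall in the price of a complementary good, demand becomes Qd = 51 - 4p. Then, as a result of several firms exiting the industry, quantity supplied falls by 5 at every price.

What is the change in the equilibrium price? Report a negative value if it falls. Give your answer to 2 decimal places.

Before the shock: 44 - 4p = p - 6 ⇒ 50 = 5p ⇒ p = 10, Q = 4.
The new curves are Qd = 51 - 4p (demand) and Qs = p - 11 (supply).
Setting them equal: 51 - 4p = p - 11 → 62 = 5p, so p = 12.4 and Q = 1.4.
Δp = 12.4 − 10 = +2.40.

+2.40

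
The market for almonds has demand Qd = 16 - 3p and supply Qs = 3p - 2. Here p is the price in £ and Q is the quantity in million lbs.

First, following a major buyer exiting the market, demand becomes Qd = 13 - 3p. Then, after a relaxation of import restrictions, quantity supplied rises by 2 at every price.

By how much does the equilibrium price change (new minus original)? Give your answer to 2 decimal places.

Original equilibrium: 16 - 3p = 3p - 2 gives 18 = 6p, so p = 3 and Q = 7.
The shock moves the curves to Qd = 13 - 3p and Qs = 3p.
Setting them equal: 13 - 3p = 3p → 13 = 6p, so p = 13/6 ≈ 2.1667 and Q = 6.5.
Δp = 2.1667 − 3 = -0.83.

-0.83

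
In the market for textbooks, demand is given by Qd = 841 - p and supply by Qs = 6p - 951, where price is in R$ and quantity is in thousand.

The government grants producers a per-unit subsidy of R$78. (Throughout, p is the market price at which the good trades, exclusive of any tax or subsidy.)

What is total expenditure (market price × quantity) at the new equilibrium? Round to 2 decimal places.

Initially, 841 - p = 6p - 951, so 1792 = 7p and p = 256, Q = 585.
Since sellers receive the price plus the subsidy, the effective supply curve becomes Qs = 6p - 483.
New equilibrium: 841 - p = 6p - 483 ⇒ 1324 = 7p ⇒ p = 1324/7 ≈ 189.1429, Q = 4563/7 ≈ 651.8571.
New expenditure = 189.1429 × 651.8571 = 123294.12.

123294.12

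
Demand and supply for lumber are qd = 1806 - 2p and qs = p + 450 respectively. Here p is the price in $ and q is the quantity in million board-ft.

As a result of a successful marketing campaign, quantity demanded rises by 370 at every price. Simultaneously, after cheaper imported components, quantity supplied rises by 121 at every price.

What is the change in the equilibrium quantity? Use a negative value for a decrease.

+204

Original equilibrium: 1806 - 2p = p + 450 gives 1356 = 3p, so p = 452 and q = 902.
The new curves are qd = 2176 - 2p (demand) and qs = p + 571 (supply).
Setting them equal: 2176 - 2p = p + 571 → 1605 = 3p, so p = 535 and q = 1106.
Δq = 1106 − 902 = +204.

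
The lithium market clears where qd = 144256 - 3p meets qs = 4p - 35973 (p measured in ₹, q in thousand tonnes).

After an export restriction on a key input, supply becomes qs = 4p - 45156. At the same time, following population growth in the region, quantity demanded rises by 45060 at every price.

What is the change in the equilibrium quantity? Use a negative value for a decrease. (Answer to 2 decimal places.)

Solve the original market: 144256 - 3p = 4p - 35973, hence p = 25747 and q = 67015.
After the shift, demand is qd = 189316 - 3p and supply is qs = 4p - 45156.
Setting them equal: 189316 - 3p = 4p - 45156 → 234472 = 7p, so p = 33496 and q = 88828.
Δq = 88828 − 67015 = +21813.00.

+21813.00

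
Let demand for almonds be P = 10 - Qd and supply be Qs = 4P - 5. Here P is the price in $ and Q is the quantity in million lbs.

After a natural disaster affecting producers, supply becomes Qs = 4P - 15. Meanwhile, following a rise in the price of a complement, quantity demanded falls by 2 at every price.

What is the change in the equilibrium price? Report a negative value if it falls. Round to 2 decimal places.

Initially, 10 - P = 4P - 5, so 15 = 5P and P = 3, Q = 7.
The new curves are Qd = 8 - P (demand) and Qs = 4P - 15 (supply).
New equilibrium: 8 - P = 4P - 15 ⇒ 23 = 5P ⇒ P = 4.6, Q = 3.4.
ΔP = 4.6 − 3 = +1.60.

+1.60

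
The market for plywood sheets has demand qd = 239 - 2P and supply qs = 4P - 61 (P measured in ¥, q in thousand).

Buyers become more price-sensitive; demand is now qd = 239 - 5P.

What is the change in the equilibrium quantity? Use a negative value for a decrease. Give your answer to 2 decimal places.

-66.67

Before the shock: 239 - 2P = 4P - 61 ⇒ 300 = 6P ⇒ P = 50, q = 139.
With the change applied: demand qd = 239 - 5P, supply qs = 4P - 61.
New equilibrium: 239 - 5P = 4P - 61 ⇒ 300 = 9P ⇒ P = 100/3 ≈ 33.3333, q = 217/3 ≈ 72.3333.
Δq = 72.3333 − 139 = -66.67.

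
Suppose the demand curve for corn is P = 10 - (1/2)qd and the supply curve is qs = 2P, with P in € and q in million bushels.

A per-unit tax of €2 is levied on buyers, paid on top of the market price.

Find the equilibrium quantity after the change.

8

Before the shock: 20 - 2P = 2P ⇒ 20 = 4P ⇒ P = 5, q = 10.
Since buyers pay the price plus the tax, the effective demand curve becomes qd = 16 - 2P.
New equilibrium: 16 - 2P = 2P ⇒ 16 = 4P ⇒ P = 4, q = 8.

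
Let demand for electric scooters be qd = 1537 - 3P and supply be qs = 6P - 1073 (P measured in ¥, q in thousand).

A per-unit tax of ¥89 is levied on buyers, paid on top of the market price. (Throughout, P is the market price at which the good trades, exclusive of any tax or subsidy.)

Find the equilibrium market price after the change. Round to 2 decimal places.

Before the shock: 1537 - 3P = 6P - 1073 ⇒ 2610 = 9P ⇒ P = 290, q = 667.
Since buyers pay the price plus the tax, the effective demand curve becomes qd = 1270 - 3P.
New equilibrium: 1270 - 3P = 6P - 1073 ⇒ 2343 = 9P ⇒ P = 781/3 ≈ 260.3333, q = 489.

260.33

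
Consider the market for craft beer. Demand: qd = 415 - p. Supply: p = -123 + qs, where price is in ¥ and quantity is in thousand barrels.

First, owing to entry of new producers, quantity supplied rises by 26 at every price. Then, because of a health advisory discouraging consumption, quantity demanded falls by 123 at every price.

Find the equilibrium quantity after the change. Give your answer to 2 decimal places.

220.50

Before the shock: 415 - p = p + 123 ⇒ 292 = 2p ⇒ p = 146, q = 269.
The new curves are qd = 292 - p (demand) and qs = p + 149 (supply).
New equilibrium: 292 - p = p + 149 ⇒ 143 = 2p ⇒ p = 71.5, q = 220.5.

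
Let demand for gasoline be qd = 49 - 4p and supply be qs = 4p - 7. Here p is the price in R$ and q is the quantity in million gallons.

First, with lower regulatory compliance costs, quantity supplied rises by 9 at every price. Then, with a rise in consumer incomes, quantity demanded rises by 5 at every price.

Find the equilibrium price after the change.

Original equilibrium: 49 - 4p = 4p - 7 gives 56 = 8p, so p = 7 and q = 21.
With the change applied: demand qd = 54 - 4p, supply qs = 4p + 2.
New equilibrium: 54 - 4p = 4p + 2 ⇒ 52 = 8p ⇒ p = 6.5, q = 28.

6.5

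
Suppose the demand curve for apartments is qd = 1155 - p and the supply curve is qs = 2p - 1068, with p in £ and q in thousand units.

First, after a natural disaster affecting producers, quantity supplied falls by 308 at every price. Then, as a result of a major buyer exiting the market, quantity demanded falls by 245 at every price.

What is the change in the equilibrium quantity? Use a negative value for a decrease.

-266

Original equilibrium: 1155 - p = 2p - 1068 gives 2223 = 3p, so p = 741 and q = 414.
With the change applied: demand qd = 910 - p, supply qs = 2p - 1376.
Setting them equal: 910 - p = 2p - 1376 → 2286 = 3p, so p = 762 and q = 148.
Δq = 148 − 414 = -266.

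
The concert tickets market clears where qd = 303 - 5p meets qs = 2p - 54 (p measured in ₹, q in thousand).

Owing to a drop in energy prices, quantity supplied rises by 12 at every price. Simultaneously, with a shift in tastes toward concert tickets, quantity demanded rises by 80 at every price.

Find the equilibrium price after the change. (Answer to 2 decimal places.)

Original equilibrium: 303 - 5p = 2p - 54 gives 357 = 7p, so p = 51 and q = 48.
The new curves are qd = 383 - 5p (demand) and qs = 2p - 42 (supply).
Clearing the new market: 383 - 5p = 2p - 42, so p = 425/7 ≈ 60.7143 and q = 556/7 ≈ 79.4286.

60.71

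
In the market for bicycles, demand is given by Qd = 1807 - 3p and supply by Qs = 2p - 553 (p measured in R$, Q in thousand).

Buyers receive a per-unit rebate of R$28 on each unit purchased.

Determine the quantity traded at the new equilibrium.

Solve the original market: 1807 - 3p = 2p - 553, hence p = 472 and Q = 391.
Since buyers' out-of-pocket price is the market price minus the rebate, the effective demand curve becomes Qd = 1891 - 3p.
Setting them equal: 1891 - 3p = 2p - 553 → 2444 = 5p, so p = 488.8 and Q = 424.6.

424.6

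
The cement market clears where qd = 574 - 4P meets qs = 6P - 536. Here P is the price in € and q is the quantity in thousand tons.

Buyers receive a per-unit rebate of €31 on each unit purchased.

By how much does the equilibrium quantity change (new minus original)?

+74.4

Solve the original market: 574 - 4P = 6P - 536, hence P = 111 and q = 130.
Since buyers' out-of-pocket price is the market price minus the rebate, the effective demand curve becomes qd = 698 - 4P.
Setting them equal: 698 - 4P = 6P - 536 → 1234 = 10P, so P = 123.4 and q = 204.4.
Δq = 204.4 − 130 = +74.4.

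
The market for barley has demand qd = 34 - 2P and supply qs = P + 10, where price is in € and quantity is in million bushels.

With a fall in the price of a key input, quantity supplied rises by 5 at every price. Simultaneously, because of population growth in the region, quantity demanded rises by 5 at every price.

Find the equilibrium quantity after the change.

Solve the original market: 34 - 2P = P + 10, hence P = 8 and q = 18.
The shock moves the curves to qd = 39 - 2P and qs = P + 15.
Equate the new curves: 39 - 2P = P + 15, giving 24 = 3P, P = 8, q = 23.

23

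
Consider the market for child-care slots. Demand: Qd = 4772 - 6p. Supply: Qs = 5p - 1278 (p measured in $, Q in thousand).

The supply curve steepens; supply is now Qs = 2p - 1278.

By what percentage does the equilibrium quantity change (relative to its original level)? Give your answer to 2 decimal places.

-84.07

Initially, 4772 - 6p = 5p - 1278, so 6050 = 11p and p = 550, Q = 1472.
The shock moves the curves to Qd = 4772 - 6p and Qs = 2p - 1278.
Equate the new curves: 4772 - 6p = 2p - 1278, giving 6050 = 8p, p = 756.25, Q = 234.5.
%ΔQ = (234.5 − 1472) / 1472 × 100 = -84.07%.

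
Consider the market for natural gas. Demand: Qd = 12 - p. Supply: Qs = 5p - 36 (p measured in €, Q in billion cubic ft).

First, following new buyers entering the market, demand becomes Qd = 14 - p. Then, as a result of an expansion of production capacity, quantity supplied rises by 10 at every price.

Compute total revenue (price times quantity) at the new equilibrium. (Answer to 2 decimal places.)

48.89

Before the shock: 12 - p = 5p - 36 ⇒ 48 = 6p ⇒ p = 8, Q = 4.
With the change applied: demand Qd = 14 - p, supply Qs = 5p - 26.
Clearing the new market: 14 - p = 5p - 26, so p = 20/3 ≈ 6.6667 and Q = 22/3 ≈ 7.3333.
New expenditure = 6.6667 × 7.3333 = 48.89.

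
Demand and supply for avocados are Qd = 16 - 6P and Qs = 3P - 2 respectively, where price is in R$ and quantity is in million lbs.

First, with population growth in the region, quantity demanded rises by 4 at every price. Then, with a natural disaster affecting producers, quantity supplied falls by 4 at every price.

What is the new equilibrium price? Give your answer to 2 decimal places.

Solve the original market: 16 - 6P = 3P - 2, hence P = 2 and Q = 4.
The new curves are Qd = 20 - 6P (demand) and Qs = 3P - 6 (supply).
Setting them equal: 20 - 6P = 3P - 6 → 26 = 9P, so P = 26/9 ≈ 2.8889 and Q = 8/3 ≈ 2.6667.

2.89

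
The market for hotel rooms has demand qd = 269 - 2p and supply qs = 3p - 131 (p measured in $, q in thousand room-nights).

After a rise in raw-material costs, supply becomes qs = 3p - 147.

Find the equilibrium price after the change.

83.2

Solve the original market: 269 - 2p = 3p - 131, hence p = 80 and q = 109.
The new curves are qd = 269 - 2p (demand) and qs = 3p - 147 (supply).
New equilibrium: 269 - 2p = 3p - 147 ⇒ 416 = 5p ⇒ p = 83.2, q = 102.6.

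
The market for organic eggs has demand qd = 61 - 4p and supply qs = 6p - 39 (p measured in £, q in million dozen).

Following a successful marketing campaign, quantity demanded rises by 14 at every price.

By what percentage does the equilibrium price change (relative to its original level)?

+14

Before the shock: 61 - 4p = 6p - 39 ⇒ 100 = 10p ⇒ p = 10, q = 21.
With the change applied: demand qd = 75 - 4p, supply qs = 6p - 39.
Setting them equal: 75 - 4p = 6p - 39 → 114 = 10p, so p = 11.4 and q = 29.4.
%Δp = (11.4 − 10) / 10 × 100 = +14%.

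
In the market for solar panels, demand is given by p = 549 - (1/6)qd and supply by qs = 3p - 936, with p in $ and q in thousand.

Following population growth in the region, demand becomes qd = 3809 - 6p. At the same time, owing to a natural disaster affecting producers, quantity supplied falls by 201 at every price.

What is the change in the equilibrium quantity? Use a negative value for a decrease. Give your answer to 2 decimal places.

+37.67

Initially, 3294 - 6p = 3p - 936, so 4230 = 9p and p = 470, q = 474.
After the shift, demand is qd = 3809 - 6p and supply is qs = 3p - 1137.
New equilibrium: 3809 - 6p = 3p - 1137 ⇒ 4946 = 9p ⇒ p = 4946/9 ≈ 549.5556, q = 1535/3 ≈ 511.6667.
Δq = 511.6667 − 474 = +37.67.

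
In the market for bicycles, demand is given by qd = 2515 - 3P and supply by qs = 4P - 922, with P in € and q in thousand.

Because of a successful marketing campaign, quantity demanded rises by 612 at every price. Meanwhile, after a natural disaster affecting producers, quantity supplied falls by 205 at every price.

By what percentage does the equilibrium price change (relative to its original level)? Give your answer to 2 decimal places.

+23.77

Initially, 2515 - 3P = 4P - 922, so 3437 = 7P and P = 491, q = 1042.
With the change applied: demand qd = 3127 - 3P, supply qs = 4P - 1127.
New equilibrium: 3127 - 3P = 4P - 1127 ⇒ 4254 = 7P ⇒ P = 4254/7 ≈ 607.7143, q = 9127/7 ≈ 1303.8571.
%ΔP = (607.7143 − 491) / 491 × 100 = +23.77%.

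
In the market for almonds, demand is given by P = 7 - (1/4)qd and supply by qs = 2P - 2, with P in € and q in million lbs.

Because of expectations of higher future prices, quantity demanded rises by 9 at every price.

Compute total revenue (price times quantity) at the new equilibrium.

71.5

Solve the original market: 28 - 4P = 2P - 2, hence P = 5 and q = 8.
The new curves are qd = 37 - 4P (demand) and qs = 2P - 2 (supply).
Setting them equal: 37 - 4P = 2P - 2 → 39 = 6P, so P = 6.5 and q = 11.
New expenditure = 6.5 × 11 = 71.5.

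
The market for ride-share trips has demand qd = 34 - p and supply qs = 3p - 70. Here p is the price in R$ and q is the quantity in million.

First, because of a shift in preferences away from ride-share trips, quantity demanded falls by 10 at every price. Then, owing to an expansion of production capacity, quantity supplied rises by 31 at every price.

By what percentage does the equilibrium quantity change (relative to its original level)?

Before the shock: 34 - p = 3p - 70 ⇒ 104 = 4p ⇒ p = 26, q = 8.
After the shift, demand is qd = 24 - p and supply is qs = 3p - 39.
New equilibrium: 24 - p = 3p - 39 ⇒ 63 = 4p ⇒ p = 15.75, q = 8.25.
%Δq = (8.25 − 8) / 8 × 100 = +3.125%.

+3.125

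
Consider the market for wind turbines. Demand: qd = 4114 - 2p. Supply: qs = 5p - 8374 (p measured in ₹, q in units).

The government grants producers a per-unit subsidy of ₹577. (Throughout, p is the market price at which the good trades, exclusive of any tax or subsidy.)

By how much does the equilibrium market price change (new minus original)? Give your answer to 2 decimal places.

-412.14

Original equilibrium: 4114 - 2p = 5p - 8374 gives 12488 = 7p, so p = 1784 and q = 546.
Since sellers receive the price plus the subsidy, the effective supply curve becomes qs = 5p - 5489.
Clearing the new market: 4114 - 2p = 5p - 5489, so p = 9603/7 ≈ 1371.8571 and q = 9592/7 ≈ 1370.2857.
Δp = 1371.8571 − 1784 = -412.14.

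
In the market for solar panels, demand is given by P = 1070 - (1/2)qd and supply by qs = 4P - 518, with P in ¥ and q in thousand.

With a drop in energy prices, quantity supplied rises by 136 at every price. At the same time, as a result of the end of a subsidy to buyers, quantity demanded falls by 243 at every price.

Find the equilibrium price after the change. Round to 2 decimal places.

379.83

Before the shock: 2140 - 2P = 4P - 518 ⇒ 2658 = 6P ⇒ P = 443, q = 1254.
The new curves are qd = 1897 - 2P (demand) and qs = 4P - 382 (supply).
Setting them equal: 1897 - 2P = 4P - 382 → 2279 = 6P, so P = 2279/6 ≈ 379.8333 and q = 3412/3 ≈ 1137.3333.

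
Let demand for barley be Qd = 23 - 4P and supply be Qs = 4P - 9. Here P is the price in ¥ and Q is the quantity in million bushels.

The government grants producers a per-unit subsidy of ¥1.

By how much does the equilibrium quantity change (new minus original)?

+2

Initially, 23 - 4P = 4P - 9, so 32 = 8P and P = 4, Q = 7.
Since sellers receive the price plus the subsidy, the effective supply curve becomes Qs = 4P - 5.
Setting them equal: 23 - 4P = 4P - 5 → 28 = 8P, so P = 3.5 and Q = 9.
ΔQ = 9 − 7 = +2.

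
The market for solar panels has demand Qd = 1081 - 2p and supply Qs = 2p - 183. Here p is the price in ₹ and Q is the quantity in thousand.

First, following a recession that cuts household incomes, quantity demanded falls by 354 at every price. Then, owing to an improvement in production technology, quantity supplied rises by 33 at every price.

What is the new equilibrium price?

Initially, 1081 - 2p = 2p - 183, so 1264 = 4p and p = 316, Q = 449.
After the shift, demand is Qd = 727 - 2p and supply is Qs = 2p - 150.
Clearing the new market: 727 - 2p = 2p - 150, so p = 219.25 and Q = 288.5.

219.25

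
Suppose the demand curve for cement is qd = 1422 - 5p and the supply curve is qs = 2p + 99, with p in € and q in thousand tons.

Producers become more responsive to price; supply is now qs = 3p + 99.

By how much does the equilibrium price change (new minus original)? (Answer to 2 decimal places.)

Before the shock: 1422 - 5p = 2p + 99 ⇒ 1323 = 7p ⇒ p = 189, q = 477.
After the shift, demand is qd = 1422 - 5p and supply is qs = 3p + 99.
Setting them equal: 1422 - 5p = 3p + 99 → 1323 = 8p, so p = 165.375 and q = 595.125.
Δp = 165.375 − 189 = -23.63.

-23.63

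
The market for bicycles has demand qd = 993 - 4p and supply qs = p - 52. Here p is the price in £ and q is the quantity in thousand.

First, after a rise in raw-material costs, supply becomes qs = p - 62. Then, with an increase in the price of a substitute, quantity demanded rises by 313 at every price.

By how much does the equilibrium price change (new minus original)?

+64.6

Original equilibrium: 993 - 4p = p - 52 gives 1045 = 5p, so p = 209 and q = 157.
After the shift, demand is qd = 1306 - 4p and supply is qs = p - 62.
New equilibrium: 1306 - 4p = p - 62 ⇒ 1368 = 5p ⇒ p = 273.6, q = 211.6.
Δp = 273.6 − 209 = +64.6.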